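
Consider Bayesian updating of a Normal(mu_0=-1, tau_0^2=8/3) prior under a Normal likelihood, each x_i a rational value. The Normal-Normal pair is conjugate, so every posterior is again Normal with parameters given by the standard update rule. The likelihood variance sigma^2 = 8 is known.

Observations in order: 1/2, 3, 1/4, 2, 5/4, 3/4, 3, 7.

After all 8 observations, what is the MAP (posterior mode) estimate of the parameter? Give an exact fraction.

obs 1: x=1/2 → posterior Normal(-5/8, 2)
obs 2: x=3 → posterior Normal(1/10, 8/5)
obs 3: x=1/4 → posterior Normal(1/8, 4/3)
obs 4: x=2 → posterior Normal(11/28, 8/7)
obs 5: x=5/4 → posterior Normal(1/2, 1)
obs 6: x=3/4 → posterior Normal(19/36, 8/9)
obs 7: x=3 → posterior Normal(31/40, 4/5)
obs 8: x=7 → posterior Normal(59/44, 8/11)

59/44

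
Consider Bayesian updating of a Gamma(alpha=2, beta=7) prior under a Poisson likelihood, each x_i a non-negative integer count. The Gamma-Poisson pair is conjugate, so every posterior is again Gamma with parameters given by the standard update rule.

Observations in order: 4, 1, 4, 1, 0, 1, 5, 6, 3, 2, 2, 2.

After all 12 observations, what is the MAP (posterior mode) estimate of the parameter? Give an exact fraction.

32/19

obs 1: x=4 → posterior Gamma(6, 8)
obs 2: x=1 → posterior Gamma(7, 9)
obs 3: x=4 → posterior Gamma(11, 10)
obs 4: x=1 → posterior Gamma(12, 11)
obs 5: x=0 → posterior Gamma(12, 12)
obs 6: x=1 → posterior Gamma(13, 13)
obs 7: x=5 → posterior Gamma(18, 14)
obs 8: x=6 → posterior Gamma(24, 15)
obs 9: x=3 → posterior Gamma(27, 16)
obs 10: x=2 → posterior Gamma(29, 17)
obs 11: x=2 → posterior Gamma(31, 18)
obs 12: x=2 → posterior Gamma(33, 19)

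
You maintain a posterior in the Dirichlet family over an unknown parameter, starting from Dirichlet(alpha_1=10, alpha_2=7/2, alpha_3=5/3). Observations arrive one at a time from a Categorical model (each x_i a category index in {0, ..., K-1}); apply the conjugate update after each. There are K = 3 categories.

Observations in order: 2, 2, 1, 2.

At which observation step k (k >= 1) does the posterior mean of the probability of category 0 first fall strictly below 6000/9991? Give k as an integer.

k = 2

obs 1: x=2 → posterior Dirichlet(10, 7/2, 8/3)
obs 2: x=2 → posterior Dirichlet(10, 7/2, 11/3)
obs 3: x=1 → posterior Dirichlet(10, 9/2, 11/3)
obs 4: x=2 → posterior Dirichlet(10, 9/2, 14/3)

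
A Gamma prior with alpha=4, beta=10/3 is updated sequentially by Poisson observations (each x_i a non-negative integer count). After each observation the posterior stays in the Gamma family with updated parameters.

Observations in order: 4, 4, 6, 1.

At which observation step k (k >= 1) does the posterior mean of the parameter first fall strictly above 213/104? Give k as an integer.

obs 1: x=4 → posterior Gamma(8, 13/3)
obs 2: x=4 → posterior Gamma(12, 16/3)
obs 3: x=6 → posterior Gamma(18, 19/3)
obs 4: x=1 → posterior Gamma(19, 22/3)

k = 2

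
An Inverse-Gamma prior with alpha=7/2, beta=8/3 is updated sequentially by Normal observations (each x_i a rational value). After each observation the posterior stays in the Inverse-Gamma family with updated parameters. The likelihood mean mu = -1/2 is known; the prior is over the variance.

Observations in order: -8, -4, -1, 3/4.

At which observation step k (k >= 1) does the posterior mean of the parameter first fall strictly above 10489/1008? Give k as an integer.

obs 1: x=-8 → posterior Inverse-Gamma(4, 739/24)
obs 2: x=-4 → posterior Inverse-Gamma(9/2, 443/12)
obs 3: x=-1 → posterior Inverse-Gamma(5, 889/24)
obs 4: x=3/4 → posterior Inverse-Gamma(11/2, 3631/96)

k = 2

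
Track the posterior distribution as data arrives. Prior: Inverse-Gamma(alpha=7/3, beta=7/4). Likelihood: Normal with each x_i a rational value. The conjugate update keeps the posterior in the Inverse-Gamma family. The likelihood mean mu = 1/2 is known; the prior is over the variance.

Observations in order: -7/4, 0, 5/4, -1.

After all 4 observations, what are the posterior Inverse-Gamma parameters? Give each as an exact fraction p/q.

alpha=13/3, beta=93/16

obs 1: x=-7/4 → posterior Inverse-Gamma(17/6, 137/32)
obs 2: x=0 → posterior Inverse-Gamma(10/3, 141/32)
obs 3: x=5/4 → posterior Inverse-Gamma(23/6, 75/16)
obs 4: x=-1 → posterior Inverse-Gamma(13/3, 93/16)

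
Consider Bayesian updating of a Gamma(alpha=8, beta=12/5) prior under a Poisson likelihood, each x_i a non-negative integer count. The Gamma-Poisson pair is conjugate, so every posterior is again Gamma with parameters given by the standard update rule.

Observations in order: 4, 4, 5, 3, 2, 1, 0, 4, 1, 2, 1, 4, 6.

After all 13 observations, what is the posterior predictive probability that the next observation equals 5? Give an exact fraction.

obs 1: x=4 → posterior Gamma(12, 17/5)
obs 2: x=4 → posterior Gamma(16, 22/5)
obs 3: x=5 → posterior Gamma(21, 27/5)
obs 4: x=3 → posterior Gamma(24, 32/5)
obs 5: x=2 → posterior Gamma(26, 37/5)
obs 6: x=1 → posterior Gamma(27, 42/5)
obs 7: x=0 → posterior Gamma(27, 47/5)
obs 8: x=4 → posterior Gamma(31, 52/5)
obs 9: x=1 → posterior Gamma(32, 57/5)
obs 10: x=2 → posterior Gamma(34, 62/5)
obs 11: x=1 → posterior Gamma(35, 67/5)
obs 12: x=4 → posterior Gamma(39, 72/5)
obs 13: x=6 → posterior Gamma(45, 77/5)

11619754109484585031198512629167851285973073827588173624947589007606088081390986210161693740625/122640137244410731881399947235281821295414568924779880002276608267459197765824173353475722182656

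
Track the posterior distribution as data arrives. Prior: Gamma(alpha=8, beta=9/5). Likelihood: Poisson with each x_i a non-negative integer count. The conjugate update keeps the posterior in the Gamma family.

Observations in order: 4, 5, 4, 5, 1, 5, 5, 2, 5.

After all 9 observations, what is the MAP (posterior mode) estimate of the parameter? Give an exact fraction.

215/54

obs 1: x=4 → posterior Gamma(12, 14/5)
obs 2: x=5 → posterior Gamma(17, 19/5)
obs 3: x=4 → posterior Gamma(21, 24/5)
obs 4: x=5 → posterior Gamma(26, 29/5)
obs 5: x=1 → posterior Gamma(27, 34/5)
obs 6: x=5 → posterior Gamma(32, 39/5)
obs 7: x=5 → posterior Gamma(37, 44/5)
obs 8: x=2 → posterior Gamma(39, 49/5)
obs 9: x=5 → posterior Gamma(44, 54/5)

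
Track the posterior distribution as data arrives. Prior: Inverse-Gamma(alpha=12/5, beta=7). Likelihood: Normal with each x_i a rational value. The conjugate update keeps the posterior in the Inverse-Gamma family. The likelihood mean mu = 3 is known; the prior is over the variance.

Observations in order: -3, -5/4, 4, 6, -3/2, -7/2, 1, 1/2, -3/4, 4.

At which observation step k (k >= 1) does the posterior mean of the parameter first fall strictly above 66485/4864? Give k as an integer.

k = 2

obs 1: x=-3 → posterior Inverse-Gamma(29/10, 25)
obs 2: x=-5/4 → posterior Inverse-Gamma(17/5, 1089/32)
obs 3: x=4 → posterior Inverse-Gamma(39/10, 1105/32)
obs 4: x=6 → posterior Inverse-Gamma(22/5, 1249/32)
obs 5: x=-3/2 → posterior Inverse-Gamma(49/10, 1573/32)
obs 6: x=-7/2 → posterior Inverse-Gamma(27/5, 2249/32)
obs 7: x=1 → posterior Inverse-Gamma(59/10, 2313/32)
obs 8: x=1/2 → posterior Inverse-Gamma(32/5, 2413/32)
obs 9: x=-3/4 → posterior Inverse-Gamma(69/10, 1319/16)
obs 10: x=4 → posterior Inverse-Gamma(37/5, 1327/16)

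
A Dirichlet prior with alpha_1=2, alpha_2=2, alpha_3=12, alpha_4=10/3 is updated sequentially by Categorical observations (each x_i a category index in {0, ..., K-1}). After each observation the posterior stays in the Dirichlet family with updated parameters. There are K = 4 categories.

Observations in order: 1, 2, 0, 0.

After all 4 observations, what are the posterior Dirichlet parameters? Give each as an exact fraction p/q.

obs 1: x=1 → posterior Dirichlet(2, 3, 12, 10/3)
obs 2: x=2 → posterior Dirichlet(2, 3, 13, 10/3)
obs 3: x=0 → posterior Dirichlet(3, 3, 13, 10/3)
obs 4: x=0 → posterior Dirichlet(4, 3, 13, 10/3)

alpha_1=4, alpha_2=3, alpha_3=13, alpha_4=10/3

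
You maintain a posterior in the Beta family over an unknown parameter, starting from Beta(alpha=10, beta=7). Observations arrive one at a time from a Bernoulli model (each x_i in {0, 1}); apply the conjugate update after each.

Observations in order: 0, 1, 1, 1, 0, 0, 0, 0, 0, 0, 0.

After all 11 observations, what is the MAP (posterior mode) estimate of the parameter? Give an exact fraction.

obs 1: x=0 → posterior Beta(10, 8)
obs 2: x=1 → posterior Beta(11, 8)
obs 3: x=1 → posterior Beta(12, 8)
obs 4: x=1 → posterior Beta(13, 8)
obs 5: x=0 → posterior Beta(13, 9)
obs 6: x=0 → posterior Beta(13, 10)
obs 7: x=0 → posterior Beta(13, 11)
obs 8: x=0 → posterior Beta(13, 12)
obs 9: x=0 → posterior Beta(13, 13)
obs 10: x=0 → posterior Beta(13, 14)
obs 11: x=0 → posterior Beta(13, 15)

6/13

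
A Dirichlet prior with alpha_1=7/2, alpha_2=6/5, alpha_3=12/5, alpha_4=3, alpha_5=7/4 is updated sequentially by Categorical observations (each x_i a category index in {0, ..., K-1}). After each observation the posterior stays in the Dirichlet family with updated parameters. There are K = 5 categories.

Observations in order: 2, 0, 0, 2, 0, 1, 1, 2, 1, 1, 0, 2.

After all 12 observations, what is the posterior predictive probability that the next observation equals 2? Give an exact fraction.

128/477

obs 1: x=2 → posterior Dirichlet(7/2, 6/5, 17/5, 3, 7/4)
obs 2: x=0 → posterior Dirichlet(9/2, 6/5, 17/5, 3, 7/4)
obs 3: x=0 → posterior Dirichlet(11/2, 6/5, 17/5, 3, 7/4)
obs 4: x=2 → posterior Dirichlet(11/2, 6/5, 22/5, 3, 7/4)
obs 5: x=0 → posterior Dirichlet(13/2, 6/5, 22/5, 3, 7/4)
obs 6: x=1 → posterior Dirichlet(13/2, 11/5, 22/5, 3, 7/4)
obs 7: x=1 → posterior Dirichlet(13/2, 16/5, 22/5, 3, 7/4)
obs 8: x=2 → posterior Dirichlet(13/2, 16/5, 27/5, 3, 7/4)
obs 9: x=1 → posterior Dirichlet(13/2, 21/5, 27/5, 3, 7/4)
obs 10: x=1 → posterior Dirichlet(13/2, 26/5, 27/5, 3, 7/4)
obs 11: x=0 → posterior Dirichlet(15/2, 26/5, 27/5, 3, 7/4)
obs 12: x=2 → posterior Dirichlet(15/2, 26/5, 32/5, 3, 7/4)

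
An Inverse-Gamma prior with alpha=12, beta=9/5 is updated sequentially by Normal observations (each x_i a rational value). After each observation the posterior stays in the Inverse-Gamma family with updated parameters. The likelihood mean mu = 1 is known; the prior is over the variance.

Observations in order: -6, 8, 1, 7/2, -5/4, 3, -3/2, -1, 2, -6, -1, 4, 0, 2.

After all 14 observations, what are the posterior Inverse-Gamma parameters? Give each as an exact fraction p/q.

alpha=19, beta=15373/160

obs 1: x=-6 → posterior Inverse-Gamma(25/2, 263/10)
obs 2: x=8 → posterior Inverse-Gamma(13, 254/5)
obs 3: x=1 → posterior Inverse-Gamma(27/2, 254/5)
obs 4: x=7/2 → posterior Inverse-Gamma(14, 2157/40)
obs 5: x=-5/4 → posterior Inverse-Gamma(29/2, 9033/160)
obs 6: x=3 → posterior Inverse-Gamma(15, 9353/160)
obs 7: x=-3/2 → posterior Inverse-Gamma(31/2, 9853/160)
obs 8: x=-1 → posterior Inverse-Gamma(16, 10173/160)
obs 9: x=2 → posterior Inverse-Gamma(33/2, 10253/160)
obs 10: x=-6 → posterior Inverse-Gamma(17, 14173/160)
obs 11: x=-1 → posterior Inverse-Gamma(35/2, 14493/160)
obs 12: x=4 → posterior Inverse-Gamma(18, 15213/160)
obs 13: x=0 → posterior Inverse-Gamma(37/2, 15293/160)
obs 14: x=2 → posterior Inverse-Gamma(19, 15373/160)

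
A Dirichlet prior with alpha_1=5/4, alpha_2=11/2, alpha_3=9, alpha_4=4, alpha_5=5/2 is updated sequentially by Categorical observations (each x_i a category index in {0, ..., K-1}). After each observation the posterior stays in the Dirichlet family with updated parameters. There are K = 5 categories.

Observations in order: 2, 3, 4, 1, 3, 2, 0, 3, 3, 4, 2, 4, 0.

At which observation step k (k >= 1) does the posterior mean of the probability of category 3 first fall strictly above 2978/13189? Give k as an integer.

obs 1: x=2 → posterior Dirichlet(5/4, 11/2, 10, 4, 5/2)
obs 2: x=3 → posterior Dirichlet(5/4, 11/2, 10, 5, 5/2)
obs 3: x=4 → posterior Dirichlet(5/4, 11/2, 10, 5, 7/2)
obs 4: x=1 → posterior Dirichlet(5/4, 13/2, 10, 5, 7/2)
obs 5: x=3 → posterior Dirichlet(5/4, 13/2, 10, 6, 7/2)
obs 6: x=2 → posterior Dirichlet(5/4, 13/2, 11, 6, 7/2)
obs 7: x=0 → posterior Dirichlet(9/4, 13/2, 11, 6, 7/2)
obs 8: x=3 → posterior Dirichlet(9/4, 13/2, 11, 7, 7/2)
obs 9: x=3 → posterior Dirichlet(9/4, 13/2, 11, 8, 7/2)
obs 10: x=4 → posterior Dirichlet(9/4, 13/2, 11, 8, 9/2)
obs 11: x=2 → posterior Dirichlet(9/4, 13/2, 12, 8, 9/2)
obs 12: x=4 → posterior Dirichlet(9/4, 13/2, 12, 8, 11/2)
obs 13: x=0 → posterior Dirichlet(13/4, 13/2, 12, 8, 11/2)

k = 8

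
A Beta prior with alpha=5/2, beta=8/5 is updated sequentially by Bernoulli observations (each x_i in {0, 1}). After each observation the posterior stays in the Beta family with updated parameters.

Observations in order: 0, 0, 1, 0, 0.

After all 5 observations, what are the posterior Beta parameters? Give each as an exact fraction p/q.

alpha=7/2, beta=28/5

obs 1: x=0 → posterior Beta(5/2, 13/5)
obs 2: x=0 → posterior Beta(5/2, 18/5)
obs 3: x=1 → posterior Beta(7/2, 18/5)
obs 4: x=0 → posterior Beta(7/2, 23/5)
obs 5: x=0 → posterior Beta(7/2, 28/5)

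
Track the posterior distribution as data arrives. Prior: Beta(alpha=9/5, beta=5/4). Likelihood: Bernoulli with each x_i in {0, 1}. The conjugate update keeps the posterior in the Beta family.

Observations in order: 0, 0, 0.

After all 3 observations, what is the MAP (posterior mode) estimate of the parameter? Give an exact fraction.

16/81

obs 1: x=0 → posterior Beta(9/5, 9/4)
obs 2: x=0 → posterior Beta(9/5, 13/4)
obs 3: x=0 → posterior Beta(9/5, 17/4)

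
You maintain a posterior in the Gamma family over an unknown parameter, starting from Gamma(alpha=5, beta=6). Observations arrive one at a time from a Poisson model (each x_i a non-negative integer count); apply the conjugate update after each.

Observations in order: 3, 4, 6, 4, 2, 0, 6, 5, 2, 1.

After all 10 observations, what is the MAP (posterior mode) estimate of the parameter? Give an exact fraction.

37/16

obs 1: x=3 → posterior Gamma(8, 7)
obs 2: x=4 → posterior Gamma(12, 8)
obs 3: x=6 → posterior Gamma(18, 9)
obs 4: x=4 → posterior Gamma(22, 10)
obs 5: x=2 → posterior Gamma(24, 11)
obs 6: x=0 → posterior Gamma(24, 12)
obs 7: x=6 → posterior Gamma(30, 13)
obs 8: x=5 → posterior Gamma(35, 14)
obs 9: x=2 → posterior Gamma(37, 15)
obs 10: x=1 → posterior Gamma(38, 16)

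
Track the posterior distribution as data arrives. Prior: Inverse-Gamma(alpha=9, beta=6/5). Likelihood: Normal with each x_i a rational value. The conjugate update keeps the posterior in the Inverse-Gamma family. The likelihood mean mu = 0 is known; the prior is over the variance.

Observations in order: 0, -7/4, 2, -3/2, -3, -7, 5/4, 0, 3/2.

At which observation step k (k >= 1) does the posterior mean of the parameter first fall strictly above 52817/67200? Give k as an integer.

k = 5

obs 1: x=0 → posterior Inverse-Gamma(19/2, 6/5)
obs 2: x=-7/4 → posterior Inverse-Gamma(10, 437/160)
obs 3: x=2 → posterior Inverse-Gamma(21/2, 757/160)
obs 4: x=-3/2 → posterior Inverse-Gamma(11, 937/160)
obs 5: x=-3 → posterior Inverse-Gamma(23/2, 1657/160)
obs 6: x=-7 → posterior Inverse-Gamma(12, 5577/160)
obs 7: x=5/4 → posterior Inverse-Gamma(25/2, 2851/80)
obs 8: x=0 → posterior Inverse-Gamma(13, 2851/80)
obs 9: x=3/2 → posterior Inverse-Gamma(27/2, 2941/80)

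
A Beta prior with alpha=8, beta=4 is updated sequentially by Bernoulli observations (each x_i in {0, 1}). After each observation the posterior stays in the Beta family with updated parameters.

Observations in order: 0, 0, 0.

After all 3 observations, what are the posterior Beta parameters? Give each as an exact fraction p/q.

obs 1: x=0 → posterior Beta(8, 5)
obs 2: x=0 → posterior Beta(8, 6)
obs 3: x=0 → posterior Beta(8, 7)

alpha=8, beta=7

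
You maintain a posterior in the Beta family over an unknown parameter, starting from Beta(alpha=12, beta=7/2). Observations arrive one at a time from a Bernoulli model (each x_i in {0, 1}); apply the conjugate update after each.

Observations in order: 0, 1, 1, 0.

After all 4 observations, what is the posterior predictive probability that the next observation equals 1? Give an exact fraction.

28/39

obs 1: x=0 → posterior Beta(12, 9/2)
obs 2: x=1 → posterior Beta(13, 9/2)
obs 3: x=1 → posterior Beta(14, 9/2)
obs 4: x=0 → posterior Beta(14, 11/2)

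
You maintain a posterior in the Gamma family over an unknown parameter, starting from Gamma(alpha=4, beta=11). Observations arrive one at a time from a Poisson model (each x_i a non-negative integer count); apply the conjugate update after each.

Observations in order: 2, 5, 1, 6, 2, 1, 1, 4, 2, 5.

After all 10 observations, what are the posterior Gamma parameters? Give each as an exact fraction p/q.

alpha=33, beta=21

obs 1: x=2 → posterior Gamma(6, 12)
obs 2: x=5 → posterior Gamma(11, 13)
obs 3: x=1 → posterior Gamma(12, 14)
obs 4: x=6 → posterior Gamma(18, 15)
obs 5: x=2 → posterior Gamma(20, 16)
obs 6: x=1 → posterior Gamma(21, 17)
obs 7: x=1 → posterior Gamma(22, 18)
obs 8: x=4 → posterior Gamma(26, 19)
obs 9: x=2 → posterior Gamma(28, 20)
obs 10: x=5 → posterior Gamma(33, 21)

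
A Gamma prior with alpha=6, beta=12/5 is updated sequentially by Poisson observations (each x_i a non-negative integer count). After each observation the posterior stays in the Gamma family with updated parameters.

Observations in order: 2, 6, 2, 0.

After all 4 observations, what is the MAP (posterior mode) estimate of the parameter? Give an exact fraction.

75/32

obs 1: x=2 → posterior Gamma(8, 17/5)
obs 2: x=6 → posterior Gamma(14, 22/5)
obs 3: x=2 → posterior Gamma(16, 27/5)
obs 4: x=0 → posterior Gamma(16, 32/5)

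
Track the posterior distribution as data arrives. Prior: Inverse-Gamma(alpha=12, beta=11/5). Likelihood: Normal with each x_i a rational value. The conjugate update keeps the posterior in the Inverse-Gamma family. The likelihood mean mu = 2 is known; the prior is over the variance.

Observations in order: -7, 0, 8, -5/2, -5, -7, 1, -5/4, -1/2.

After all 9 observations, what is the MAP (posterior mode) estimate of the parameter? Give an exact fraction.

23477/2800

obs 1: x=-7 → posterior Inverse-Gamma(25/2, 427/10)
obs 2: x=0 → posterior Inverse-Gamma(13, 447/10)
obs 3: x=8 → posterior Inverse-Gamma(27/2, 627/10)
obs 4: x=-5/2 → posterior Inverse-Gamma(14, 2913/40)
obs 5: x=-5 → posterior Inverse-Gamma(29/2, 3893/40)
obs 6: x=-7 → posterior Inverse-Gamma(15, 5513/40)
obs 7: x=1 → posterior Inverse-Gamma(31/2, 5533/40)
obs 8: x=-5/4 → posterior Inverse-Gamma(16, 22977/160)
obs 9: x=-1/2 → posterior Inverse-Gamma(33/2, 23477/160)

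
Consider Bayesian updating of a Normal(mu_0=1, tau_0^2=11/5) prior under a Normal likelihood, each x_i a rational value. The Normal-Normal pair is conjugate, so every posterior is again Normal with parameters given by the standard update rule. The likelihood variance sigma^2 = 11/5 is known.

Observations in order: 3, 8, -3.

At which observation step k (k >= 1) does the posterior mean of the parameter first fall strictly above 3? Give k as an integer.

obs 1: x=3 → posterior Normal(2, 11/10)
obs 2: x=8 → posterior Normal(4, 11/15)
obs 3: x=-3 → posterior Normal(9/4, 11/20)

k = 2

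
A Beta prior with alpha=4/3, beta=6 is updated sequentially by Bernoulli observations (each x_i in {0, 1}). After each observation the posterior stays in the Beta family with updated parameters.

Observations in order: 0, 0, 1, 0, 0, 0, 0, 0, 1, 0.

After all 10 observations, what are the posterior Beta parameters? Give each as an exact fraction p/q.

alpha=10/3, beta=14

obs 1: x=0 → posterior Beta(4/3, 7)
obs 2: x=0 → posterior Beta(4/3, 8)
obs 3: x=1 → posterior Beta(7/3, 8)
obs 4: x=0 → posterior Beta(7/3, 9)
obs 5: x=0 → posterior Beta(7/3, 10)
obs 6: x=0 → posterior Beta(7/3, 11)
obs 7: x=0 → posterior Beta(7/3, 12)
obs 8: x=0 → posterior Beta(7/3, 13)
obs 9: x=1 → posterior Beta(10/3, 13)
obs 10: x=0 → posterior Beta(10/3, 14)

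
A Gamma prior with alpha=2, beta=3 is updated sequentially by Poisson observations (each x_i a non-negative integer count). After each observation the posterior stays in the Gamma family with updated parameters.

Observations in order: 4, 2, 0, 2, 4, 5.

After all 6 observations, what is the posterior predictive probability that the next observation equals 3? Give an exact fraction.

obs 1: x=4 → posterior Gamma(6, 4)
obs 2: x=2 → posterior Gamma(8, 5)
obs 3: x=0 → posterior Gamma(8, 6)
obs 4: x=2 → posterior Gamma(10, 7)
obs 5: x=4 → posterior Gamma(14, 8)
obs 6: x=5 → posterior Gamma(19, 9)

179663278450507947837/1000000000000000000000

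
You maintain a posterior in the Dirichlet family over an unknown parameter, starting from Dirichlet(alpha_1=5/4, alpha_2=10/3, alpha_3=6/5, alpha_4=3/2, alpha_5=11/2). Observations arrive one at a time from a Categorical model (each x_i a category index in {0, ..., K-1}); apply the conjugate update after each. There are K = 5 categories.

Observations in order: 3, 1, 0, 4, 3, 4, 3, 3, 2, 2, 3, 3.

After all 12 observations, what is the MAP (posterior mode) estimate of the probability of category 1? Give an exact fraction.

obs 1: x=3 → posterior Dirichlet(5/4, 10/3, 6/5, 5/2, 11/2)
obs 2: x=1 → posterior Dirichlet(5/4, 13/3, 6/5, 5/2, 11/2)
obs 3: x=0 → posterior Dirichlet(9/4, 13/3, 6/5, 5/2, 11/2)
obs 4: x=4 → posterior Dirichlet(9/4, 13/3, 6/5, 5/2, 13/2)
obs 5: x=3 → posterior Dirichlet(9/4, 13/3, 6/5, 7/2, 13/2)
obs 6: x=4 → posterior Dirichlet(9/4, 13/3, 6/5, 7/2, 15/2)
obs 7: x=3 → posterior Dirichlet(9/4, 13/3, 6/5, 9/2, 15/2)
obs 8: x=3 → posterior Dirichlet(9/4, 13/3, 6/5, 11/2, 15/2)
obs 9: x=2 → posterior Dirichlet(9/4, 13/3, 11/5, 11/2, 15/2)
obs 10: x=2 → posterior Dirichlet(9/4, 13/3, 16/5, 11/2, 15/2)
obs 11: x=3 → posterior Dirichlet(9/4, 13/3, 16/5, 13/2, 15/2)
obs 12: x=3 → posterior Dirichlet(9/4, 13/3, 16/5, 15/2, 15/2)

200/1187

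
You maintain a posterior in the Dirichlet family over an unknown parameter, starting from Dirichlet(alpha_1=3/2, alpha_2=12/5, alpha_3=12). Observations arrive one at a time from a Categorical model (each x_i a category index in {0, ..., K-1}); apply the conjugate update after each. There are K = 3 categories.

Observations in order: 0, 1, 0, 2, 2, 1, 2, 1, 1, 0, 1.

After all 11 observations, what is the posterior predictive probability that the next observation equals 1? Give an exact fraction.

obs 1: x=0 → posterior Dirichlet(5/2, 12/5, 12)
obs 2: x=1 → posterior Dirichlet(5/2, 17/5, 12)
obs 3: x=0 → posterior Dirichlet(7/2, 17/5, 12)
obs 4: x=2 → posterior Dirichlet(7/2, 17/5, 13)
obs 5: x=2 → posterior Dirichlet(7/2, 17/5, 14)
obs 6: x=1 → posterior Dirichlet(7/2, 22/5, 14)
obs 7: x=2 → posterior Dirichlet(7/2, 22/5, 15)
obs 8: x=1 → posterior Dirichlet(7/2, 27/5, 15)
obs 9: x=1 → posterior Dirichlet(7/2, 32/5, 15)
obs 10: x=0 → posterior Dirichlet(9/2, 32/5, 15)
obs 11: x=1 → posterior Dirichlet(9/2, 37/5, 15)

74/269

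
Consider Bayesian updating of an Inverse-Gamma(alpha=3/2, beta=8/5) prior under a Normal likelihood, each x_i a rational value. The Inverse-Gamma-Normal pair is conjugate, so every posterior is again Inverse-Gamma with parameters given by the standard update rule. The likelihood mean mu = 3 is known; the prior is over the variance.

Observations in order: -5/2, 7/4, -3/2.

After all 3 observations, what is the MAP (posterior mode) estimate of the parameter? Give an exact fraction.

4421/640

obs 1: x=-5/2 → posterior Inverse-Gamma(2, 669/40)
obs 2: x=7/4 → posterior Inverse-Gamma(5/2, 2801/160)
obs 3: x=-3/2 → posterior Inverse-Gamma(3, 4421/160)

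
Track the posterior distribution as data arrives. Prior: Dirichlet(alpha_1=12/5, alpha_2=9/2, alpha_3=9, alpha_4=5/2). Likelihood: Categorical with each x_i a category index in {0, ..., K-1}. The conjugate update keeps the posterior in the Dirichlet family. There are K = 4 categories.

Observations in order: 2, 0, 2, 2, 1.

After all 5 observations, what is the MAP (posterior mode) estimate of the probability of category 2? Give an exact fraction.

obs 1: x=2 → posterior Dirichlet(12/5, 9/2, 10, 5/2)
obs 2: x=0 → posterior Dirichlet(17/5, 9/2, 10, 5/2)
obs 3: x=2 → posterior Dirichlet(17/5, 9/2, 11, 5/2)
obs 4: x=2 → posterior Dirichlet(17/5, 9/2, 12, 5/2)
obs 5: x=1 → posterior Dirichlet(17/5, 11/2, 12, 5/2)

55/97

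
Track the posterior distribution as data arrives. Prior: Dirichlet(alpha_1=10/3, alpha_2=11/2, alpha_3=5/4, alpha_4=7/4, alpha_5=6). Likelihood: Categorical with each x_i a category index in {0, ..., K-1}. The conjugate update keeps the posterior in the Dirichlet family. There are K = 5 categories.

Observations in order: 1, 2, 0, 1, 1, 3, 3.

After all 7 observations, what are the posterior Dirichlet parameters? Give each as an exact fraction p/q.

alpha_1=13/3, alpha_2=17/2, alpha_3=9/4, alpha_4=15/4, alpha_5=6

obs 1: x=1 → posterior Dirichlet(10/3, 13/2, 5/4, 7/4, 6)
obs 2: x=2 → posterior Dirichlet(10/3, 13/2, 9/4, 7/4, 6)
obs 3: x=0 → posterior Dirichlet(13/3, 13/2, 9/4, 7/4, 6)
obs 4: x=1 → posterior Dirichlet(13/3, 15/2, 9/4, 7/4, 6)
obs 5: x=1 → posterior Dirichlet(13/3, 17/2, 9/4, 7/4, 6)
obs 6: x=3 → posterior Dirichlet(13/3, 17/2, 9/4, 11/4, 6)
obs 7: x=3 → posterior Dirichlet(13/3, 17/2, 9/4, 15/4, 6)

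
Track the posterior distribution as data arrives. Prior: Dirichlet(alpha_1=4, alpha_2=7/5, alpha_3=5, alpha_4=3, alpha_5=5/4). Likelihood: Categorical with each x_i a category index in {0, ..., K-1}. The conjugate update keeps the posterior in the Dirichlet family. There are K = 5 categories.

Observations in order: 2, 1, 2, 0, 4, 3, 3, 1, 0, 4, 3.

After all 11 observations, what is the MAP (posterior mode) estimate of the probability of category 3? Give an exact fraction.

100/413

obs 1: x=2 → posterior Dirichlet(4, 7/5, 6, 3, 5/4)
obs 2: x=1 → posterior Dirichlet(4, 12/5, 6, 3, 5/4)
obs 3: x=2 → posterior Dirichlet(4, 12/5, 7, 3, 5/4)
obs 4: x=0 → posterior Dirichlet(5, 12/5, 7, 3, 5/4)
obs 5: x=4 → posterior Dirichlet(5, 12/5, 7, 3, 9/4)
obs 6: x=3 → posterior Dirichlet(5, 12/5, 7, 4, 9/4)
obs 7: x=3 → posterior Dirichlet(5, 12/5, 7, 5, 9/4)
obs 8: x=1 → posterior Dirichlet(5, 17/5, 7, 5, 9/4)
obs 9: x=0 → posterior Dirichlet(6, 17/5, 7, 5, 9/4)
obs 10: x=4 → posterior Dirichlet(6, 17/5, 7, 5, 13/4)
obs 11: x=3 → posterior Dirichlet(6, 17/5, 7, 6, 13/4)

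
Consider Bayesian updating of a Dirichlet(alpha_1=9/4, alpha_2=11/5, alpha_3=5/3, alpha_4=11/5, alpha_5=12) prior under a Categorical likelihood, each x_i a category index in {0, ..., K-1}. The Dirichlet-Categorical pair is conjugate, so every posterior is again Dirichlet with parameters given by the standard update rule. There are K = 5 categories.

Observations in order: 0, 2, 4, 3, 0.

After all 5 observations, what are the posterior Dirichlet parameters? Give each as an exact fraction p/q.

alpha_1=17/4, alpha_2=11/5, alpha_3=8/3, alpha_4=16/5, alpha_5=13

obs 1: x=0 → posterior Dirichlet(13/4, 11/5, 5/3, 11/5, 12)
obs 2: x=2 → posterior Dirichlet(13/4, 11/5, 8/3, 11/5, 12)
obs 3: x=4 → posterior Dirichlet(13/4, 11/5, 8/3, 11/5, 13)
obs 4: x=3 → posterior Dirichlet(13/4, 11/5, 8/3, 16/5, 13)
obs 5: x=0 → posterior Dirichlet(17/4, 11/5, 8/3, 16/5, 13)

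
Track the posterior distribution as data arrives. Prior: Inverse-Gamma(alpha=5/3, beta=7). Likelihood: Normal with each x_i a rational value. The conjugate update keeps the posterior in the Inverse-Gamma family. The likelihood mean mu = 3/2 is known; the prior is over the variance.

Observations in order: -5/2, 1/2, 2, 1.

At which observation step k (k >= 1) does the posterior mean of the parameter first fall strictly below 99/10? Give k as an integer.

obs 1: x=-5/2 → posterior Inverse-Gamma(13/6, 15)
obs 2: x=1/2 → posterior Inverse-Gamma(8/3, 31/2)
obs 3: x=2 → posterior Inverse-Gamma(19/6, 125/8)
obs 4: x=1 → posterior Inverse-Gamma(11/3, 63/4)

k = 2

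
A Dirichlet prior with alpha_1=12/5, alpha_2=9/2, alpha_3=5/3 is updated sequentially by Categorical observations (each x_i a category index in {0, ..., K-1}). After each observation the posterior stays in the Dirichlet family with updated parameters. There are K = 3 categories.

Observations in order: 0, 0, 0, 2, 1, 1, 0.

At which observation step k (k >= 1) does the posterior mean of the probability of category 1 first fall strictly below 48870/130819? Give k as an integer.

obs 1: x=0 → posterior Dirichlet(17/5, 9/2, 5/3)
obs 2: x=0 → posterior Dirichlet(22/5, 9/2, 5/3)
obs 3: x=0 → posterior Dirichlet(27/5, 9/2, 5/3)
obs 4: x=2 → posterior Dirichlet(27/5, 9/2, 8/3)
obs 5: x=1 → posterior Dirichlet(27/5, 11/2, 8/3)
obs 6: x=1 → posterior Dirichlet(27/5, 13/2, 8/3)
obs 7: x=0 → posterior Dirichlet(32/5, 13/2, 8/3)

k = 4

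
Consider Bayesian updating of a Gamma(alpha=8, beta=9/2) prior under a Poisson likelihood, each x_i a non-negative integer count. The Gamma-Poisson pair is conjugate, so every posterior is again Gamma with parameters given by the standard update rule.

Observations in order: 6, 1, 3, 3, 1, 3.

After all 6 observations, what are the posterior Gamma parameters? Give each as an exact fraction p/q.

alpha=25, beta=21/2

obs 1: x=6 → posterior Gamma(14, 11/2)
obs 2: x=1 → posterior Gamma(15, 13/2)
obs 3: x=3 → posterior Gamma(18, 15/2)
obs 4: x=3 → posterior Gamma(21, 17/2)
obs 5: x=1 → posterior Gamma(22, 19/2)
obs 6: x=3 → posterior Gamma(25, 21/2)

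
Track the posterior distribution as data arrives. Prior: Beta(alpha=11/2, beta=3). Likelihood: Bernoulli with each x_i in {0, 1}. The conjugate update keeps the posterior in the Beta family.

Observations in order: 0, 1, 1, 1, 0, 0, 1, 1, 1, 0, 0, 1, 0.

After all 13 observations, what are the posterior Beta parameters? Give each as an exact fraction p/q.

obs 1: x=0 → posterior Beta(11/2, 4)
obs 2: x=1 → posterior Beta(13/2, 4)
obs 3: x=1 → posterior Beta(15/2, 4)
obs 4: x=1 → posterior Beta(17/2, 4)
obs 5: x=0 → posterior Beta(17/2, 5)
obs 6: x=0 → posterior Beta(17/2, 6)
obs 7: x=1 → posterior Beta(19/2, 6)
obs 8: x=1 → posterior Beta(21/2, 6)
obs 9: x=1 → posterior Beta(23/2, 6)
obs 10: x=0 → posterior Beta(23/2, 7)
obs 11: x=0 → posterior Beta(23/2, 8)
obs 12: x=1 → posterior Beta(25/2, 8)
obs 13: x=0 → posterior Beta(25/2, 9)

alpha=25/2, beta=9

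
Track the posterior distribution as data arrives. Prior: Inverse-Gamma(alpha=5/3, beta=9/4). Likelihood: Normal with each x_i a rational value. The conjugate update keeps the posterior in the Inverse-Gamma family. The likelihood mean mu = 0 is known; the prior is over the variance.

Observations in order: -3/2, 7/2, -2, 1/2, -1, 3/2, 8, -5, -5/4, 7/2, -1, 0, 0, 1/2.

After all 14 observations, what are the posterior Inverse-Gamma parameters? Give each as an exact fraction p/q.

alpha=26/3, beta=2089/32

obs 1: x=-3/2 → posterior Inverse-Gamma(13/6, 27/8)
obs 2: x=7/2 → posterior Inverse-Gamma(8/3, 19/2)
obs 3: x=-2 → posterior Inverse-Gamma(19/6, 23/2)
obs 4: x=1/2 → posterior Inverse-Gamma(11/3, 93/8)
obs 5: x=-1 → posterior Inverse-Gamma(25/6, 97/8)
obs 6: x=3/2 → posterior Inverse-Gamma(14/3, 53/4)
obs 7: x=8 → posterior Inverse-Gamma(31/6, 181/4)
obs 8: x=-5 → posterior Inverse-Gamma(17/3, 231/4)
obs 9: x=-5/4 → posterior Inverse-Gamma(37/6, 1873/32)
obs 10: x=7/2 → posterior Inverse-Gamma(20/3, 2069/32)
obs 11: x=-1 → posterior Inverse-Gamma(43/6, 2085/32)
obs 12: x=0 → posterior Inverse-Gamma(23/3, 2085/32)
obs 13: x=0 → posterior Inverse-Gamma(49/6, 2085/32)
obs 14: x=1/2 → posterior Inverse-Gamma(26/3, 2089/32)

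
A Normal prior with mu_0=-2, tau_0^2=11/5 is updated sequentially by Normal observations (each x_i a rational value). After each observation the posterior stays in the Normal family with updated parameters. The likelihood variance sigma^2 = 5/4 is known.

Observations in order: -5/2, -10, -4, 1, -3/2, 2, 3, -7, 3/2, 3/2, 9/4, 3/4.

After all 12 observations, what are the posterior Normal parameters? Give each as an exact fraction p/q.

mu_0=-622/553, tau_0^2=55/553

obs 1: x=-5/2 → posterior Normal(-160/69, 55/69)
obs 2: x=-10 → posterior Normal(-600/113, 55/113)
obs 3: x=-4 → posterior Normal(-776/157, 55/157)
obs 4: x=1 → posterior Normal(-244/67, 55/201)
obs 5: x=-3/2 → posterior Normal(-114/35, 11/49)
obs 6: x=2 → posterior Normal(-710/289, 55/289)
obs 7: x=3 → posterior Normal(-578/333, 55/333)
obs 8: x=-7 → posterior Normal(-886/377, 55/377)
obs 9: x=3/2 → posterior Normal(-820/421, 55/421)
obs 10: x=3/2 → posterior Normal(-754/465, 11/93)
obs 11: x=9/4 → posterior Normal(-655/509, 55/509)
obs 12: x=3/4 → posterior Normal(-622/553, 55/553)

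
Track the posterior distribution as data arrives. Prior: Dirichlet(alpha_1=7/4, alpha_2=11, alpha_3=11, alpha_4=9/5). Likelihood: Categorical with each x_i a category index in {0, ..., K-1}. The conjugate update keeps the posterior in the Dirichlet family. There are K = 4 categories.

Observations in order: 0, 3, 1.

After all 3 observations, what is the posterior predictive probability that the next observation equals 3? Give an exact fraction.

obs 1: x=0 → posterior Dirichlet(11/4, 11, 11, 9/5)
obs 2: x=3 → posterior Dirichlet(11/4, 11, 11, 14/5)
obs 3: x=1 → posterior Dirichlet(11/4, 12, 11, 14/5)

56/571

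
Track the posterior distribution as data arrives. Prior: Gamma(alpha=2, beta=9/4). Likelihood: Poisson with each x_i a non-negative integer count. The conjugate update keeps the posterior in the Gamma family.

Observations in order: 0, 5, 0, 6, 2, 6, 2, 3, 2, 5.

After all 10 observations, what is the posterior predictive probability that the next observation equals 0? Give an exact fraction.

59768263894155949306790119265585619217025149412430681649/796349472692055569551001636716942643286351234312350133173

obs 1: x=0 → posterior Gamma(2, 13/4)
obs 2: x=5 → posterior Gamma(7, 17/4)
obs 3: x=0 → posterior Gamma(7, 21/4)
obs 4: x=6 → posterior Gamma(13, 25/4)
obs 5: x=2 → posterior Gamma(15, 29/4)
obs 6: x=6 → posterior Gamma(21, 33/4)
obs 7: x=2 → posterior Gamma(23, 37/4)
obs 8: x=3 → posterior Gamma(26, 41/4)
obs 9: x=2 → posterior Gamma(28, 45/4)
obs 10: x=5 → posterior Gamma(33, 49/4)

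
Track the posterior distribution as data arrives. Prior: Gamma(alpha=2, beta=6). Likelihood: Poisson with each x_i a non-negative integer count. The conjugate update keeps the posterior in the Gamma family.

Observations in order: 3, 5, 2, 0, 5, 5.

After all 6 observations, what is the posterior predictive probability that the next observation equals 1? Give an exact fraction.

12145351656073601187053568/41753905413413116367045797

obs 1: x=3 → posterior Gamma(5, 7)
obs 2: x=5 → posterior Gamma(10, 8)
obs 3: x=2 → posterior Gamma(12, 9)
obs 4: x=0 → posterior Gamma(12, 10)
obs 5: x=5 → posterior Gamma(17, 11)
obs 6: x=5 → posterior Gamma(22, 12)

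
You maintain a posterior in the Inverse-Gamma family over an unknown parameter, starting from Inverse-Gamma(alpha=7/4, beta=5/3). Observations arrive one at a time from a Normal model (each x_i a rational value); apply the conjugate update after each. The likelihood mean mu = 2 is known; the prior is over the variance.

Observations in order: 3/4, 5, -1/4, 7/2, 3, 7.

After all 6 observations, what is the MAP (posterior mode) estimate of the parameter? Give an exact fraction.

obs 1: x=3/4 → posterior Inverse-Gamma(9/4, 235/96)
obs 2: x=5 → posterior Inverse-Gamma(11/4, 667/96)
obs 3: x=-1/4 → posterior Inverse-Gamma(13/4, 455/48)
obs 4: x=7/2 → posterior Inverse-Gamma(15/4, 509/48)
obs 5: x=3 → posterior Inverse-Gamma(17/4, 533/48)
obs 6: x=7 → posterior Inverse-Gamma(19/4, 1133/48)

1133/276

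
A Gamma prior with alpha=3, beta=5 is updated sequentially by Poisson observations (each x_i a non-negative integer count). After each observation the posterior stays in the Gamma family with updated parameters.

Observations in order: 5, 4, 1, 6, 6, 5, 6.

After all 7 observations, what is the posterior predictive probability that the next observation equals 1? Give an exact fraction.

25516867499463306433728395052344489803776/164400841185494513395503358052498933338333

obs 1: x=5 → posterior Gamma(8, 6)
obs 2: x=4 → posterior Gamma(12, 7)
obs 3: x=1 → posterior Gamma(13, 8)
obs 4: x=6 → posterior Gamma(19, 9)
obs 5: x=6 → posterior Gamma(25, 10)
obs 6: x=5 → posterior Gamma(30, 11)
obs 7: x=6 → posterior Gamma(36, 12)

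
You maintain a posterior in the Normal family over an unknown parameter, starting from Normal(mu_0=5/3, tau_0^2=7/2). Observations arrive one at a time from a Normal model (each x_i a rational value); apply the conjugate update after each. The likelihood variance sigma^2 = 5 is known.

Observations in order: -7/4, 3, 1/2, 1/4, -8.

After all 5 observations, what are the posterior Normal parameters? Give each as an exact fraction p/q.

mu_0=-76/135, tau_0^2=7/9

obs 1: x=-7/4 → posterior Normal(53/204, 35/17)
obs 2: x=3 → posterior Normal(305/288, 35/24)
obs 3: x=1/2 → posterior Normal(347/372, 35/31)
obs 4: x=1/4 → posterior Normal(46/57, 35/38)
obs 5: x=-8 → posterior Normal(-76/135, 7/9)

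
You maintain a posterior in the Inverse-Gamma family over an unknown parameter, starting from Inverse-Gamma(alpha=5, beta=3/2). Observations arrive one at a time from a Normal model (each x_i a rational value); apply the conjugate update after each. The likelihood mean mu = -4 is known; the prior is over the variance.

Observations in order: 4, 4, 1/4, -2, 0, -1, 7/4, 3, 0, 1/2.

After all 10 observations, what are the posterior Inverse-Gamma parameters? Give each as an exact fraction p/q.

obs 1: x=4 → posterior Inverse-Gamma(11/2, 67/2)
obs 2: x=4 → posterior Inverse-Gamma(6, 131/2)
obs 3: x=1/4 → posterior Inverse-Gamma(13/2, 2385/32)
obs 4: x=-2 → posterior Inverse-Gamma(7, 2449/32)
obs 5: x=0 → posterior Inverse-Gamma(15/2, 2705/32)
obs 6: x=-1 → posterior Inverse-Gamma(8, 2849/32)
obs 7: x=7/4 → posterior Inverse-Gamma(17/2, 1689/16)
obs 8: x=3 → posterior Inverse-Gamma(9, 2081/16)
obs 9: x=0 → posterior Inverse-Gamma(19/2, 2209/16)
obs 10: x=1/2 → posterior Inverse-Gamma(10, 2371/16)

alpha=10, beta=2371/16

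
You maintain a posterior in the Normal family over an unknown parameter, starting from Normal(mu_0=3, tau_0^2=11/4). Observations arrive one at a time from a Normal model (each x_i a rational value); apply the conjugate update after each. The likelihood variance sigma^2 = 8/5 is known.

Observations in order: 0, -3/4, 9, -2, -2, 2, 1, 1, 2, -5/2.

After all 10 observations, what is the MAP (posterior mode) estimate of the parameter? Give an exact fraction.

obs 1: x=0 → posterior Normal(32/29, 88/87)
obs 2: x=-3/4 → posterior Normal(219/568, 44/71)
obs 3: x=9 → posterior Normal(2199/788, 88/197)
obs 4: x=-2 → posterior Normal(1759/1008, 22/63)
obs 5: x=-2 → posterior Normal(1319/1228, 88/307)
obs 6: x=2 → posterior Normal(1759/1448, 44/181)
obs 7: x=1 → posterior Normal(1979/1668, 88/417)
obs 8: x=1 → posterior Normal(2199/1888, 11/59)
obs 9: x=2 → posterior Normal(2639/2108, 88/527)
obs 10: x=-5/2 → posterior Normal(2089/2328, 44/291)

2089/2328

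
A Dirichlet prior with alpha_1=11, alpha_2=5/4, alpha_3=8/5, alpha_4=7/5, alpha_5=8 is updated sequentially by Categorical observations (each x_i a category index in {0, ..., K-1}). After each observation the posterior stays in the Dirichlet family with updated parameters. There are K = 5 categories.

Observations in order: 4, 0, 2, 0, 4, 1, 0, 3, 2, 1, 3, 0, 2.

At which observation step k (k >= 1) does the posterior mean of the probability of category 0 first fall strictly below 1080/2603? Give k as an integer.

obs 1: x=4 → posterior Dirichlet(11, 5/4, 8/5, 7/5, 9)
obs 2: x=0 → posterior Dirichlet(12, 5/4, 8/5, 7/5, 9)
obs 3: x=2 → posterior Dirichlet(12, 5/4, 13/5, 7/5, 9)
obs 4: x=0 → posterior Dirichlet(13, 5/4, 13/5, 7/5, 9)
obs 5: x=4 → posterior Dirichlet(13, 5/4, 13/5, 7/5, 10)
obs 6: x=1 → posterior Dirichlet(13, 9/4, 13/5, 7/5, 10)
obs 7: x=0 → posterior Dirichlet(14, 9/4, 13/5, 7/5, 10)
obs 8: x=3 → posterior Dirichlet(14, 9/4, 13/5, 12/5, 10)
obs 9: x=2 → posterior Dirichlet(14, 9/4, 18/5, 12/5, 10)
obs 10: x=1 → posterior Dirichlet(14, 13/4, 18/5, 12/5, 10)
obs 11: x=3 → posterior Dirichlet(14, 13/4, 18/5, 17/5, 10)
obs 12: x=0 → posterior Dirichlet(15, 13/4, 18/5, 17/5, 10)
obs 13: x=2 → posterior Dirichlet(15, 13/4, 23/5, 17/5, 10)

k = 11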